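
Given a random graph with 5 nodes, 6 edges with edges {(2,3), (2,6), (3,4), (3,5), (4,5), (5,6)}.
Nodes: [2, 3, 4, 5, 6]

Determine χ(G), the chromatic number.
χ(G) = 3

Clique number ω(G) = 3 (lower bound: χ ≥ ω).
The clique on [3, 4, 5] has size 3, forcing χ ≥ 3, and the coloring below uses 3 colors, so χ(G) = 3.
A valid 3-coloring: color 1: [3, 6]; color 2: [2, 5]; color 3: [4].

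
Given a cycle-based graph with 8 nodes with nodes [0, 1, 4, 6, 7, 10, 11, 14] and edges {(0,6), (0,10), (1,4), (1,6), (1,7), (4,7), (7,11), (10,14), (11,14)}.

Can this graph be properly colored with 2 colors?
The clique on vertices [1, 4, 7] has size 3 > 2, so it alone needs 3 colors.

No, G is not 2-colorable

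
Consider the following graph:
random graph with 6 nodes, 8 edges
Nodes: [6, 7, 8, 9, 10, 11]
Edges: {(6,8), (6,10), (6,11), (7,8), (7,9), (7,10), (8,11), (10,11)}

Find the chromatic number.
χ(G) = 3

Clique number ω(G) = 3 (lower bound: χ ≥ ω).
The clique on [6, 8, 11] has size 3, forcing χ ≥ 3, and the coloring below uses 3 colors, so χ(G) = 3.
A valid 3-coloring: color 1: [8, 9, 10]; color 2: [7, 11]; color 3: [6].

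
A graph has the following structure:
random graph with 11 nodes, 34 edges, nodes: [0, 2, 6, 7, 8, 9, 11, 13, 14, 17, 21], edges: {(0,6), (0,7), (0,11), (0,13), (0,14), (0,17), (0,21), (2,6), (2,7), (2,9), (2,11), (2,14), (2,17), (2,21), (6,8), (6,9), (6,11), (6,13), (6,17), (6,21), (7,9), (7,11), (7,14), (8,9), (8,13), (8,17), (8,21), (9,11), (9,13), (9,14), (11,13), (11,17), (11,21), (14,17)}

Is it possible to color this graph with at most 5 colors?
A valid 5-coloring: color 1: [6, 7]; color 2: [8, 11, 14]; color 3: [0, 2]; color 4: [9, 17, 21]; color 5: [13].
(χ(G) = 5 ≤ 5.)

Yes, G is 5-colorable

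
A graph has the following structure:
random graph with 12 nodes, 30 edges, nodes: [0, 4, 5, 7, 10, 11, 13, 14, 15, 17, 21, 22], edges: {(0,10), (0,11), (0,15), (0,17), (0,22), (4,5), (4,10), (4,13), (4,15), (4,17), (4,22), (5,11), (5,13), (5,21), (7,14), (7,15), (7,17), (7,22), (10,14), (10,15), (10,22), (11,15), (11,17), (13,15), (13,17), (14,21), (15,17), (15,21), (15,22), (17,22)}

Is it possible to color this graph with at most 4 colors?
A valid 4-coloring: color 1: [5, 14, 15]; color 2: [10, 17, 21]; color 3: [0, 4, 7]; color 4: [11, 13, 22].
(χ(G) = 4 ≤ 4.)

Yes, G is 4-colorable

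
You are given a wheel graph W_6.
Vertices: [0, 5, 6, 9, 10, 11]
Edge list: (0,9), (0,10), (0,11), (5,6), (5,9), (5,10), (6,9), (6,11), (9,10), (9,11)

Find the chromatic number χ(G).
Clique number ω(G) = 3 (lower bound: χ ≥ ω).
Odd cycle [6, 11, 0, 10, 5] needs 3 colors (χ ≥ 3).
Vertex 9 is adjacent to every vertex of [0, 5, 6, 10, 11], which already need 3 colors among themselves, so 9 needs a new color (χ ≥ 4).
The coloring below uses 4 colors, so χ(G) = 4.
A valid 4-coloring: color 1: [9]; color 2: [6, 10]; color 3: [5, 11]; color 4: [0].

χ(G) = 4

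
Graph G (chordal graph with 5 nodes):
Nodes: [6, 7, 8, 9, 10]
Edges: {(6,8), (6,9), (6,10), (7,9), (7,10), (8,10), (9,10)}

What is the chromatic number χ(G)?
χ(G) = 3

Clique number ω(G) = 3 (lower bound: χ ≥ ω).
The clique on [6, 8, 10] has size 3, forcing χ ≥ 3, and the coloring below uses 3 colors, so χ(G) = 3.
A valid 3-coloring: color 1: [10]; color 2: [8, 9]; color 3: [6, 7].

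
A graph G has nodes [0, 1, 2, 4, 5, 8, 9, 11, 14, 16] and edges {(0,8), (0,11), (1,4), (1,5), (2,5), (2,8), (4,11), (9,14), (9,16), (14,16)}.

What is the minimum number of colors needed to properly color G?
χ(G) = 3

Clique number ω(G) = 3 (lower bound: χ ≥ ω).
The clique on [9, 14, 16] has size 3, forcing χ ≥ 3, and the coloring below uses 3 colors, so χ(G) = 3.
A valid 3-coloring: color 1: [1, 2, 11, 16]; color 2: [4, 5, 8, 14]; color 3: [0, 9].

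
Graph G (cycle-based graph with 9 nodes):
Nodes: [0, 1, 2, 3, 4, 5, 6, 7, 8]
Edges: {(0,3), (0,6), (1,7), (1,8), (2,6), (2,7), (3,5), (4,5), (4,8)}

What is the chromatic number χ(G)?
Clique number ω(G) = 2 (lower bound: χ ≥ ω).
Odd cycle [6, 0, 3, 5, 4, 8, 1, 7, 2] needs 3 colors (χ ≥ 3).
The coloring below uses 3 colors, so χ(G) = 3.
A valid 3-coloring: color 1: [3, 4, 6, 7]; color 2: [0, 2, 5, 8]; color 3: [1].

χ(G) = 3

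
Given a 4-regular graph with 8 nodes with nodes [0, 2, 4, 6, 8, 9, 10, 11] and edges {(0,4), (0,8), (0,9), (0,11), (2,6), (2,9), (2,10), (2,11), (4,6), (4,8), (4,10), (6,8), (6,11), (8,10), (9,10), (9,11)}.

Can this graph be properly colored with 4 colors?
Yes, G is 4-colorable

A valid 4-coloring: color 1: [2, 4]; color 2: [8, 11]; color 3: [0, 6, 10]; color 4: [9].
(χ(G) = 4 ≤ 4.)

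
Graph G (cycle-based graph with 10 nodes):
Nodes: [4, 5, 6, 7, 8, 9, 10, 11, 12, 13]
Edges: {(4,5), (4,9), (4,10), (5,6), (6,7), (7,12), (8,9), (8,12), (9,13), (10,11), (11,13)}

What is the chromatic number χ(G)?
χ(G) = 3

Clique number ω(G) = 2 (lower bound: χ ≥ ω).
Odd cycle [13, 11, 10, 4, 9] needs 3 colors (χ ≥ 3).
The coloring below uses 3 colors, so χ(G) = 3.
A valid 3-coloring: color 1: [6, 9, 11, 12]; color 2: [4, 7, 8, 13]; color 3: [5, 10].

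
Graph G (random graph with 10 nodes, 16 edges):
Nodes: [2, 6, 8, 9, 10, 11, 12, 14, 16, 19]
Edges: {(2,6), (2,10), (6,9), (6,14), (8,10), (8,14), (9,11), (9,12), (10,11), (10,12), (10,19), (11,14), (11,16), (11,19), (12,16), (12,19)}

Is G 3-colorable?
Yes, G is 3-colorable

A valid 3-coloring: color 1: [6, 8, 11, 12]; color 2: [9, 10, 14, 16]; color 3: [2, 19].
(χ(G) = 3 ≤ 3.)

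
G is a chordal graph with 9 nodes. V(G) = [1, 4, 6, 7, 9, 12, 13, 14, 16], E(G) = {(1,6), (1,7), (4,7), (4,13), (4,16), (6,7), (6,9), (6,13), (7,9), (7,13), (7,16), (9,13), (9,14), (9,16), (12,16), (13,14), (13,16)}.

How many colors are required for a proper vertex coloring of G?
Clique number ω(G) = 4 (lower bound: χ ≥ ω).
The clique on [7, 9, 13, 16] has size 4, forcing χ ≥ 4, and the coloring below uses 4 colors, so χ(G) = 4.
A valid 4-coloring: color 1: [7, 12, 14]; color 2: [1, 13]; color 3: [6, 16]; color 4: [4, 9].

χ(G) = 4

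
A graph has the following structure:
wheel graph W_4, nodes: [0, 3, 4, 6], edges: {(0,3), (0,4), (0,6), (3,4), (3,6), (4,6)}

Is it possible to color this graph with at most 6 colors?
A valid 6-coloring: color 1: [0]; color 2: [3]; color 3: [6]; color 4: [4].
(χ(G) = 4 ≤ 6.)

Yes, G is 6-colorable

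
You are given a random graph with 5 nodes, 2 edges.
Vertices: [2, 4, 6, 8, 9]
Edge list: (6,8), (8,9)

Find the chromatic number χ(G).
χ(G) = 2

Clique number ω(G) = 2 (lower bound: χ ≥ ω).
The graph is bipartite (no odd cycle), so 2 colors suffice: χ(G) = 2.
A valid 2-coloring: color 1: [2, 4, 8]; color 2: [6, 9].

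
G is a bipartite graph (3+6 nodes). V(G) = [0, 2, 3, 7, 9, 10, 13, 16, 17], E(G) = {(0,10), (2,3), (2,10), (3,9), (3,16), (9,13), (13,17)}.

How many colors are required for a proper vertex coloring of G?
Clique number ω(G) = 2 (lower bound: χ ≥ ω).
The graph is bipartite (no odd cycle), so 2 colors suffice: χ(G) = 2.
A valid 2-coloring: color 1: [3, 7, 10, 13]; color 2: [0, 2, 9, 16, 17].

χ(G) = 2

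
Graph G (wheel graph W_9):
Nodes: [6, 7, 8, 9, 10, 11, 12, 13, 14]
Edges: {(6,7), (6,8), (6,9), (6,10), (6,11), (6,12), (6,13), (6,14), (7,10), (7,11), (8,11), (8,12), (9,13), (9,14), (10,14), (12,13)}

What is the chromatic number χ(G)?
Clique number ω(G) = 3 (lower bound: χ ≥ ω).
The clique on [6, 7, 10] has size 3, forcing χ ≥ 3, and the coloring below uses 3 colors, so χ(G) = 3.
A valid 3-coloring: color 1: [6]; color 2: [7, 8, 13, 14]; color 3: [9, 10, 11, 12].

χ(G) = 3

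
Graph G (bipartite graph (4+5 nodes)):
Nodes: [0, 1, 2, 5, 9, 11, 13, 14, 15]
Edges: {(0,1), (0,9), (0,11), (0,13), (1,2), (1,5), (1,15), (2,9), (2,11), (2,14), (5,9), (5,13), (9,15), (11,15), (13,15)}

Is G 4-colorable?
Yes, G is 4-colorable

A valid 4-coloring: color 1: [0, 2, 5, 15]; color 2: [1, 9, 11, 13, 14].
(χ(G) = 2 ≤ 4.)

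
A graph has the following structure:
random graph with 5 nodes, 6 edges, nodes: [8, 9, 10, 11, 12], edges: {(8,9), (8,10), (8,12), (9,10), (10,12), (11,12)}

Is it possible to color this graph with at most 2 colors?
The clique on vertices [8, 9, 10] has size 3 > 2, so it alone needs 3 colors.

No, G is not 2-colorable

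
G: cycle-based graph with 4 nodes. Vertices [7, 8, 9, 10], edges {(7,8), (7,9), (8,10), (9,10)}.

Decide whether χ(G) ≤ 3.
Yes, G is 3-colorable

A valid 3-coloring: color 1: [8, 9]; color 2: [7, 10].
(χ(G) = 2 ≤ 3.)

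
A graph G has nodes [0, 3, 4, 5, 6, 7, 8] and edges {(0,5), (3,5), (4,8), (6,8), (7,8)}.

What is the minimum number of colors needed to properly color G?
χ(G) = 2

Clique number ω(G) = 2 (lower bound: χ ≥ ω).
The graph is bipartite (no odd cycle), so 2 colors suffice: χ(G) = 2.
A valid 2-coloring: color 1: [5, 8]; color 2: [0, 3, 4, 6, 7].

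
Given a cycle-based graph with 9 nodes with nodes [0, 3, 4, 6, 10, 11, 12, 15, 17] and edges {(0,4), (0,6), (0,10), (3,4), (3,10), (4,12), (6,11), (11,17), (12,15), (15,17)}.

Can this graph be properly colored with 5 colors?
Yes, G is 5-colorable

A valid 5-coloring: color 1: [4, 10, 11, 15]; color 2: [0, 3, 12, 17]; color 3: [6].
(χ(G) = 3 ≤ 5.)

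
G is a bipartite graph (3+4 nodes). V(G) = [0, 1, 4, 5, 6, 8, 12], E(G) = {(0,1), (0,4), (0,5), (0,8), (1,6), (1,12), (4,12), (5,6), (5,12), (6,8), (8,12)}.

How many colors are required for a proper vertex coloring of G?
χ(G) = 2

Clique number ω(G) = 2 (lower bound: χ ≥ ω).
The graph is bipartite (no odd cycle), so 2 colors suffice: χ(G) = 2.
A valid 2-coloring: color 1: [0, 6, 12]; color 2: [1, 4, 5, 8].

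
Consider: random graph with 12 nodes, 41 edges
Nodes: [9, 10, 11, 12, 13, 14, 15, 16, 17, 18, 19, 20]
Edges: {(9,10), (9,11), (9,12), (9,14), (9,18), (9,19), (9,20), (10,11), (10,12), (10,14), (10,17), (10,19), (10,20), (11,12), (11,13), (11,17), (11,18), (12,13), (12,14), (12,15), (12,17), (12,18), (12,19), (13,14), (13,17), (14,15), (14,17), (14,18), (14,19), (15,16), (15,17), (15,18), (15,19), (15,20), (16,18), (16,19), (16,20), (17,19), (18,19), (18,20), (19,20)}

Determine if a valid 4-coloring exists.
No, G is not 4-colorable

The clique on vertices [15, 16, 18, 19, 20] has size 5 > 4, so it alone needs 5 colors.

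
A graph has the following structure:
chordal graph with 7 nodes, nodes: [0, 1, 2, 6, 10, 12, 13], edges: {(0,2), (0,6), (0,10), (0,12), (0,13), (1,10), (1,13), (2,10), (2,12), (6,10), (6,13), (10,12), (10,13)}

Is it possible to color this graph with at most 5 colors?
A valid 5-coloring: color 1: [10]; color 2: [0, 1]; color 3: [12, 13]; color 4: [2, 6].
(χ(G) = 4 ≤ 5.)

Yes, G is 5-colorable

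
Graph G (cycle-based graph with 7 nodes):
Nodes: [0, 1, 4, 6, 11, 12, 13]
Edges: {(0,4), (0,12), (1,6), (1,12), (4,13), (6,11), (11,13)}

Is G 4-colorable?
A valid 4-coloring: color 1: [0, 1, 13]; color 2: [4, 11, 12]; color 3: [6].
(χ(G) = 3 ≤ 4.)

Yes, G is 4-colorable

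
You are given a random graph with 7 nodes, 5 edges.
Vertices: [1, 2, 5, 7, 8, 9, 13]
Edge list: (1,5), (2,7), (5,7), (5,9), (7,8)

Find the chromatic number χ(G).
χ(G) = 2

Clique number ω(G) = 2 (lower bound: χ ≥ ω).
The graph is bipartite (no odd cycle), so 2 colors suffice: χ(G) = 2.
A valid 2-coloring: color 1: [1, 7, 9, 13]; color 2: [2, 5, 8].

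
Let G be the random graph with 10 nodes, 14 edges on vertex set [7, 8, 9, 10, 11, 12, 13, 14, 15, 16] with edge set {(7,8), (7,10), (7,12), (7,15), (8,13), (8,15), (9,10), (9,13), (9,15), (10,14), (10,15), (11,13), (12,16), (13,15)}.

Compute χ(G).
χ(G) = 4

Clique number ω(G) = 3 (lower bound: χ ≥ ω).
Odd cycle [9, 13, 8, 7, 10] needs 3 colors (χ ≥ 3).
Vertex 15 is adjacent to every vertex of [7, 8, 9, 10, 13], which already need 3 colors among themselves, so 15 needs a new color (χ ≥ 4).
The coloring below uses 4 colors, so χ(G) = 4.
A valid 4-coloring: color 1: [11, 12, 14, 15]; color 2: [7, 13, 16]; color 3: [8, 10]; color 4: [9].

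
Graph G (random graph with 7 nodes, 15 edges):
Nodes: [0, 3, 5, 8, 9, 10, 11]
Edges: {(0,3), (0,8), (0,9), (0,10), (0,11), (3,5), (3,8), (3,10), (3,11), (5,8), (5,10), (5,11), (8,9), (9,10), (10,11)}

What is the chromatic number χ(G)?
Clique number ω(G) = 4 (lower bound: χ ≥ ω).
The clique on [0, 3, 10, 11] has size 4, forcing χ ≥ 4, and the coloring below uses 4 colors, so χ(G) = 4.
A valid 4-coloring: color 1: [3, 9]; color 2: [0, 5]; color 3: [8, 10]; color 4: [11].

χ(G) = 4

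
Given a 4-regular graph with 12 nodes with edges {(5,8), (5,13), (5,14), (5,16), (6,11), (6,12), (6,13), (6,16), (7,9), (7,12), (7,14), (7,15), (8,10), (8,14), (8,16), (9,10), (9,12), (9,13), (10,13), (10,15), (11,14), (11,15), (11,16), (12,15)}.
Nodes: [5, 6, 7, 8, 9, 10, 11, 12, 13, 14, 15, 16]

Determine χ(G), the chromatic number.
Clique number ω(G) = 3 (lower bound: χ ≥ ω).
The clique on [5, 8, 16] has size 3, forcing χ ≥ 3, and the coloring below uses 3 colors, so χ(G) = 3.
A valid 3-coloring: color 1: [5, 6, 7, 10]; color 2: [9, 14, 15, 16]; color 3: [8, 11, 12, 13].

χ(G) = 3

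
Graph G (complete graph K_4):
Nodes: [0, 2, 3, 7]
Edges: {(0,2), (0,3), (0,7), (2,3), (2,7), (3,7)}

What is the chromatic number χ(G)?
Clique number ω(G) = 4 (lower bound: χ ≥ ω).
The clique on [0, 2, 3, 7] has size 4, forcing χ ≥ 4, and the coloring below uses 4 colors, so χ(G) = 4.
A valid 4-coloring: color 1: [2]; color 2: [3]; color 3: [0]; color 4: [7].

χ(G) = 4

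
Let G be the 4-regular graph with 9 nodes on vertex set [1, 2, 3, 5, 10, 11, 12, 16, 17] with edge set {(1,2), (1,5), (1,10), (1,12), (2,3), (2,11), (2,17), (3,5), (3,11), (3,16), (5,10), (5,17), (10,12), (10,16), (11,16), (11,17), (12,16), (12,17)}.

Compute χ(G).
χ(G) = 4

Clique number ω(G) = 3 (lower bound: χ ≥ ω).
Suppose a proper 3-coloring c exists. The clique [1, 5, 10] takes 3 distinct colors; by symmetry let c(1) = 1, c(5) = 2, c(10) = 3.
- Vertex 12: neighbors [1, 10] already have colors [1, 3] ⇒ c(12) = 2.
- Vertex 16: neighbors [12, 10] already have colors [2, 3] ⇒ c(16) = 1.
- Vertex 3: neighbors [16, 5] already have colors [1, 2] ⇒ c(3) = 3.
- Vertex 2: neighbors [1, 3] already have colors [1, 3] ⇒ c(2) = 2.
- Vertex 11: neighbors [16, 2, 3] already have colors [1, 2, 3] — all 3 colors blocked. Contradiction.
The forced assignments end in a contradiction, so G has no proper 3-coloring (χ ≥ 4).
The coloring below uses 4 colors, so χ(G) = 4.
A valid 4-coloring: color 1: [3, 10, 17]; color 2: [2, 5, 12]; color 3: [1, 16]; color 4: [11].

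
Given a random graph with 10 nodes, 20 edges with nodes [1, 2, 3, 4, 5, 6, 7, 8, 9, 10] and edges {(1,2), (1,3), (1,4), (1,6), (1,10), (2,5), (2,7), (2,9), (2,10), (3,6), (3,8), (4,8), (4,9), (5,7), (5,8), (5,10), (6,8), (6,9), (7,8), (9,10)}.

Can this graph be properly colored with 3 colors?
No, G is not 3-colorable

Suppose a proper 3-coloring c exists. The clique [1, 2, 10] takes 3 distinct colors; by symmetry let c(1) = 1, c(2) = 2, c(10) = 3.
- Vertex 5: neighbors [2, 10] already have colors [2, 3] ⇒ c(5) = 1.
- Vertex 9: neighbors [2, 10] already have colors [2, 3] ⇒ c(9) = 1.
- Vertex 7: neighbors [5, 2] already have colors [1, 2] ⇒ c(7) = 3.
- Vertex 8: neighbors [5, 7] already have colors [1, 3] ⇒ c(8) = 2.
- Vertex 3: neighbors [1, 8] already have colors [1, 2] ⇒ c(3) = 3.
- Vertex 6: neighbors [1, 8, 3] already have colors [1, 2, 3] — all 3 colors blocked. Contradiction.
The forced assignments end in a contradiction, so G has no proper 3-coloring (χ ≥ 4).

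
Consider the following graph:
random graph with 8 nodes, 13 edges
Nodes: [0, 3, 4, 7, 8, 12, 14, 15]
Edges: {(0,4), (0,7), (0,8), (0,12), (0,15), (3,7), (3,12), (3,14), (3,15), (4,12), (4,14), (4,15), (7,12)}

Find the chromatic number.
Clique number ω(G) = 3 (lower bound: χ ≥ ω).
The clique on [0, 4, 12] has size 3, forcing χ ≥ 3, and the coloring below uses 3 colors, so χ(G) = 3.
A valid 3-coloring: color 1: [0, 3]; color 2: [4, 7, 8]; color 3: [12, 14, 15].

χ(G) = 3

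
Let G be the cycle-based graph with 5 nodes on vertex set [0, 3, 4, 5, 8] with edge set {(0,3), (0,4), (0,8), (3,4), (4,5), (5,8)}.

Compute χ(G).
χ(G) = 3

Clique number ω(G) = 3 (lower bound: χ ≥ ω).
The clique on [0, 3, 4] has size 3, forcing χ ≥ 3, and the coloring below uses 3 colors, so χ(G) = 3.
A valid 3-coloring: color 1: [4, 8]; color 2: [0, 5]; color 3: [3].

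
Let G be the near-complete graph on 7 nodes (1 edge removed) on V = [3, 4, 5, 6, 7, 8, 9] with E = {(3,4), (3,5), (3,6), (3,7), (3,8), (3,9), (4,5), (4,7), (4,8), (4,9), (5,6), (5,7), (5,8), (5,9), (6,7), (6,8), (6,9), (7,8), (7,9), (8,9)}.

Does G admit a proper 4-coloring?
No, G is not 4-colorable

The clique on vertices [3, 4, 5, 7, 8, 9] has size 6 > 4, so it alone needs 6 colors.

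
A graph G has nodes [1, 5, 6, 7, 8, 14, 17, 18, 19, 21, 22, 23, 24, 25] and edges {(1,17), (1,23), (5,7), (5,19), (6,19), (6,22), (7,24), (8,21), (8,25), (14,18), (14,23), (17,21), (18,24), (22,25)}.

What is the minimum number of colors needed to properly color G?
Clique number ω(G) = 2 (lower bound: χ ≥ ω).
The graph is bipartite (no odd cycle), so 2 colors suffice: χ(G) = 2.
A valid 2-coloring: color 1: [7, 8, 17, 18, 19, 22, 23]; color 2: [1, 5, 6, 14, 21, 24, 25].

χ(G) = 2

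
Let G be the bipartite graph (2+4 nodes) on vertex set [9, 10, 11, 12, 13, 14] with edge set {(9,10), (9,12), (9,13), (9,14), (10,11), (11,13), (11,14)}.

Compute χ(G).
Clique number ω(G) = 2 (lower bound: χ ≥ ω).
The graph is bipartite (no odd cycle), so 2 colors suffice: χ(G) = 2.
A valid 2-coloring: color 1: [9, 11]; color 2: [10, 12, 13, 14].

χ(G) = 2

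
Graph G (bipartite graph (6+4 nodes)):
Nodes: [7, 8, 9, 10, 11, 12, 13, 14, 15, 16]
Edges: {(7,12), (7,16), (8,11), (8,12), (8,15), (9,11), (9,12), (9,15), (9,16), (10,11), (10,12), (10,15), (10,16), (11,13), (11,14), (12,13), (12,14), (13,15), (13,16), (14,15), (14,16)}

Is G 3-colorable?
Yes, G is 3-colorable

A valid 3-coloring: color 1: [11, 12, 15, 16]; color 2: [7, 8, 9, 10, 13, 14].
(χ(G) = 2 ≤ 3.)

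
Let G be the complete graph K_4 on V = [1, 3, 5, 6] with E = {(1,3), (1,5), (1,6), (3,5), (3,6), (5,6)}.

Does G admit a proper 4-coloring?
Yes, G is 4-colorable

A valid 4-coloring: color 1: [3]; color 2: [5]; color 3: [6]; color 4: [1].
(χ(G) = 4 ≤ 4.)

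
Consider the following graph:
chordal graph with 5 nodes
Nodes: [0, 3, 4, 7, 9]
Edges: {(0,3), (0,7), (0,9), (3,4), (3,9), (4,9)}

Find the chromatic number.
Clique number ω(G) = 3 (lower bound: χ ≥ ω).
The clique on [0, 3, 9] has size 3, forcing χ ≥ 3, and the coloring below uses 3 colors, so χ(G) = 3.
A valid 3-coloring: color 1: [0, 4]; color 2: [7, 9]; color 3: [3].

χ(G) = 3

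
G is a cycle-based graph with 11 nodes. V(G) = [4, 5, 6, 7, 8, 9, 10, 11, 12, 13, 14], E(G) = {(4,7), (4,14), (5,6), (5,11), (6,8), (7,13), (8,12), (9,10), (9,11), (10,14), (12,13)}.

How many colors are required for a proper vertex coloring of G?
χ(G) = 3

Clique number ω(G) = 2 (lower bound: χ ≥ ω).
Odd cycle [7, 13, 12, 8, 6, 5, 11, 9, 10, 14, 4] needs 3 colors (χ ≥ 3).
The coloring below uses 3 colors, so χ(G) = 3.
A valid 3-coloring: color 1: [6, 7, 11, 12, 14]; color 2: [4, 5, 8, 9, 13]; color 3: [10].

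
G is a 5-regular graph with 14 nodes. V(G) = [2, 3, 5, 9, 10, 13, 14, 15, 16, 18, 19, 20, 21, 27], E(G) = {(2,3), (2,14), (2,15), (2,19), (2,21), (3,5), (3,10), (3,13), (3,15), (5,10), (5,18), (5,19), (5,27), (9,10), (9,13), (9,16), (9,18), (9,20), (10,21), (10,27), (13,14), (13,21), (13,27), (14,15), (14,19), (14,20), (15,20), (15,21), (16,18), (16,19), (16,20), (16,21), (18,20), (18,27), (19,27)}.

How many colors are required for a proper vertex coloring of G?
χ(G) = 4

Clique number ω(G) = 4 (lower bound: χ ≥ ω).
The clique on [9, 16, 18, 20] has size 4, forcing χ ≥ 4, and the coloring below uses 4 colors, so χ(G) = 4.
A valid 4-coloring: color 1: [10, 13, 15, 18, 19]; color 2: [3, 9, 14, 21, 27]; color 3: [2, 5, 16]; color 4: [20].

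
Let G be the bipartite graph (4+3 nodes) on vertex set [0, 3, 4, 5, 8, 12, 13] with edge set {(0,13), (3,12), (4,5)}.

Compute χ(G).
χ(G) = 2

Clique number ω(G) = 2 (lower bound: χ ≥ ω).
The graph is bipartite (no odd cycle), so 2 colors suffice: χ(G) = 2.
A valid 2-coloring: color 1: [0, 5, 8, 12]; color 2: [3, 4, 13].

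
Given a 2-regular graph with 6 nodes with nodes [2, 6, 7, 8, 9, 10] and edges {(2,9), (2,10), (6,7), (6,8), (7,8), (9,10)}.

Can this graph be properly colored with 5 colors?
Yes, G is 5-colorable

A valid 5-coloring: color 1: [8, 9]; color 2: [7, 10]; color 3: [2, 6].
(χ(G) = 3 ≤ 5.)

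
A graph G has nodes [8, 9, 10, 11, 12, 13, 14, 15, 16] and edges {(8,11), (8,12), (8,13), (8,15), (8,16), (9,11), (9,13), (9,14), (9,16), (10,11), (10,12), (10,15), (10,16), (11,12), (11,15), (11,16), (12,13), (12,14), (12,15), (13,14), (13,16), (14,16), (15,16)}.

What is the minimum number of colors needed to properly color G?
Clique number ω(G) = 4 (lower bound: χ ≥ ω).
The clique on [8, 11, 15, 16] has size 4, forcing χ ≥ 4, and the coloring below uses 4 colors, so χ(G) = 4.
A valid 4-coloring: color 1: [12, 16]; color 2: [11, 13]; color 3: [9, 15]; color 4: [8, 10, 14].

χ(G) = 4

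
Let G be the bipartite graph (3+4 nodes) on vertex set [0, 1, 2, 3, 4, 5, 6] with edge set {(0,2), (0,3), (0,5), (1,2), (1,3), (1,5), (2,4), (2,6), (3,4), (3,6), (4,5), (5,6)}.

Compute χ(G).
Clique number ω(G) = 2 (lower bound: χ ≥ ω).
The graph is bipartite (no odd cycle), so 2 colors suffice: χ(G) = 2.
A valid 2-coloring: color 1: [2, 3, 5]; color 2: [0, 1, 4, 6].

χ(G) = 2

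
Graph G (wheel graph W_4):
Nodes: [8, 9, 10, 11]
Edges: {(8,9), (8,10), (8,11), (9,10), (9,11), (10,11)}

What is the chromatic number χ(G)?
χ(G) = 4

Clique number ω(G) = 4 (lower bound: χ ≥ ω).
The clique on [8, 9, 10, 11] has size 4, forcing χ ≥ 4, and the coloring below uses 4 colors, so χ(G) = 4.
A valid 4-coloring: color 1: [11]; color 2: [8]; color 3: [9]; color 4: [10].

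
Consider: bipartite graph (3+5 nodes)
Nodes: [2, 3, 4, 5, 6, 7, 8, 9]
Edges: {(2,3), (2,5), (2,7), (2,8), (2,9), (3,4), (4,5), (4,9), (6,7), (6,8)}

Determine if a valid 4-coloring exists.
Yes, G is 4-colorable

A valid 4-coloring: color 1: [2, 4, 6]; color 2: [3, 5, 7, 8, 9].
(χ(G) = 2 ≤ 4.)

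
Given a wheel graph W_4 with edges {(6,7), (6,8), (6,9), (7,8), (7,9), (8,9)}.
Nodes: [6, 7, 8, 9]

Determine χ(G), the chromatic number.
χ(G) = 4

Clique number ω(G) = 4 (lower bound: χ ≥ ω).
The clique on [6, 7, 8, 9] has size 4, forcing χ ≥ 4, and the coloring below uses 4 colors, so χ(G) = 4.
A valid 4-coloring: color 1: [6]; color 2: [8]; color 3: [9]; color 4: [7].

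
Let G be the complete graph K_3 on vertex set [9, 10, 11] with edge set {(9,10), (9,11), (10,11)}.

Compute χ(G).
χ(G) = 3

Clique number ω(G) = 3 (lower bound: χ ≥ ω).
The clique on [9, 10, 11] has size 3, forcing χ ≥ 3, and the coloring below uses 3 colors, so χ(G) = 3.
A valid 3-coloring: color 1: [11]; color 2: [10]; color 3: [9].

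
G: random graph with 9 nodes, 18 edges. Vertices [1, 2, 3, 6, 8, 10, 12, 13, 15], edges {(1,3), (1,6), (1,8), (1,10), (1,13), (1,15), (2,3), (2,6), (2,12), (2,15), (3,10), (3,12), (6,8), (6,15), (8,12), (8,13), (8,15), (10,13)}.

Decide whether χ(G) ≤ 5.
Yes, G is 5-colorable

A valid 5-coloring: color 1: [1, 2]; color 2: [8, 10]; color 3: [3, 13, 15]; color 4: [6, 12].
(χ(G) = 4 ≤ 5.)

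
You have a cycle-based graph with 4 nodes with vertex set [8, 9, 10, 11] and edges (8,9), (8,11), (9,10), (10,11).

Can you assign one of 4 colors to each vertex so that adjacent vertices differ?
A valid 4-coloring: color 1: [9, 11]; color 2: [8, 10].
(χ(G) = 2 ≤ 4.)

Yes, G is 4-colorable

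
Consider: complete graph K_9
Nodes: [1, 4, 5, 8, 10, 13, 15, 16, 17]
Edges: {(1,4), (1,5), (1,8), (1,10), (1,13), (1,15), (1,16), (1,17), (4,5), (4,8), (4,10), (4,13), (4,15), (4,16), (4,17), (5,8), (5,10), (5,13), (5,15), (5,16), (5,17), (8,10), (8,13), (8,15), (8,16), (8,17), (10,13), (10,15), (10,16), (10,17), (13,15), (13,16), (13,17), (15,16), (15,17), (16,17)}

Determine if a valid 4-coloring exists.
The clique on vertices [1, 4, 5, 8, 10, 13, 15, 16, 17] has size 9 > 4, so it alone needs 9 colors.

No, G is not 4-colorable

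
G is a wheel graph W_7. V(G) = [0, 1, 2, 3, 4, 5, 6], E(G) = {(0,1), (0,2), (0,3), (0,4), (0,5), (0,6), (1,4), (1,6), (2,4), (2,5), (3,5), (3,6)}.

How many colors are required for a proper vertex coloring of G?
χ(G) = 3

Clique number ω(G) = 3 (lower bound: χ ≥ ω).
The clique on [0, 1, 4] has size 3, forcing χ ≥ 3, and the coloring below uses 3 colors, so χ(G) = 3.
A valid 3-coloring: color 1: [0]; color 2: [4, 5, 6]; color 3: [1, 2, 3].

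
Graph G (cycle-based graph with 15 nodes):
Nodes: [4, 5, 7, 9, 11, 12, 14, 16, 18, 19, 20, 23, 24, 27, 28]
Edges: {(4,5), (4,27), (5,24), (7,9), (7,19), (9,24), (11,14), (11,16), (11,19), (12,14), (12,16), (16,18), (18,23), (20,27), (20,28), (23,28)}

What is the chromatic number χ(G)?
χ(G) = 3

Clique number ω(G) = 2 (lower bound: χ ≥ ω).
Odd cycle [23, 28, 20, 27, 4, 5, 24, 9, 7, 19, 11, 16, 18] needs 3 colors (χ ≥ 3).
The coloring below uses 3 colors, so χ(G) = 3.
A valid 3-coloring: color 1: [5, 9, 14, 16, 19, 27, 28]; color 2: [4, 7, 11, 12, 20, 23, 24]; color 3: [18].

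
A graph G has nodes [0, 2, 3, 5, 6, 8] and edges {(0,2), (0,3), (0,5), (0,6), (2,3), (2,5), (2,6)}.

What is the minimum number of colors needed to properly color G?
Clique number ω(G) = 3 (lower bound: χ ≥ ω).
The clique on [0, 2, 3] has size 3, forcing χ ≥ 3, and the coloring below uses 3 colors, so χ(G) = 3.
A valid 3-coloring: color 1: [2, 8]; color 2: [0]; color 3: [3, 5, 6].

χ(G) = 3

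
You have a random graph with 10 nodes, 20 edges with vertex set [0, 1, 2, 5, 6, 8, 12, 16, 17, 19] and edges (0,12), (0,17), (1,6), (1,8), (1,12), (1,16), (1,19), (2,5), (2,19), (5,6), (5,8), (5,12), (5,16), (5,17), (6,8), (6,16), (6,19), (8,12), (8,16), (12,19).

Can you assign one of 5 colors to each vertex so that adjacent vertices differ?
A valid 5-coloring: color 1: [0, 1, 5]; color 2: [8, 17, 19]; color 3: [2, 12, 16]; color 4: [6].
(χ(G) = 4 ≤ 5.)

Yes, G is 5-colorable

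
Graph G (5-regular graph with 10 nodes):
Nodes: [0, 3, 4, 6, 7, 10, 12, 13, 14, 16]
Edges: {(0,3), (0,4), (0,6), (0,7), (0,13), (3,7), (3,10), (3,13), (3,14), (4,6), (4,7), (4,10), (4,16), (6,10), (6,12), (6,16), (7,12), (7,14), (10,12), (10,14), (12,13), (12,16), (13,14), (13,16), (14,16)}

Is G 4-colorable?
A valid 4-coloring: color 1: [6, 7, 13]; color 2: [4, 12, 14]; color 3: [3, 16]; color 4: [0, 10].
(χ(G) = 4 ≤ 4.)

Yes, G is 4-colorable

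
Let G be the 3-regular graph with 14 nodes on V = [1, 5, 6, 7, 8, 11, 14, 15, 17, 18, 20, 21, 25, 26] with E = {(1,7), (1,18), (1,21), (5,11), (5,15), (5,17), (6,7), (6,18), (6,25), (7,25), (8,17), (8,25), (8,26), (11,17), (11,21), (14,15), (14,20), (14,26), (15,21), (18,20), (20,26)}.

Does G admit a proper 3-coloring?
Yes, G is 3-colorable

A valid 3-coloring: color 1: [1, 6, 8, 11, 15, 20]; color 2: [17, 18, 21, 25, 26]; color 3: [5, 7, 14].
(χ(G) = 3 ≤ 3.)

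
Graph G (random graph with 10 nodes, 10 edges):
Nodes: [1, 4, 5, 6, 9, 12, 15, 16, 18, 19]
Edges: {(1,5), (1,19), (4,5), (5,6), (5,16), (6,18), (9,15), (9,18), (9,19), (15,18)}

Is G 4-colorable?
A valid 4-coloring: color 1: [5, 12, 18, 19]; color 2: [1, 4, 6, 9, 16]; color 3: [15].
(χ(G) = 3 ≤ 4.)

Yes, G is 4-colorable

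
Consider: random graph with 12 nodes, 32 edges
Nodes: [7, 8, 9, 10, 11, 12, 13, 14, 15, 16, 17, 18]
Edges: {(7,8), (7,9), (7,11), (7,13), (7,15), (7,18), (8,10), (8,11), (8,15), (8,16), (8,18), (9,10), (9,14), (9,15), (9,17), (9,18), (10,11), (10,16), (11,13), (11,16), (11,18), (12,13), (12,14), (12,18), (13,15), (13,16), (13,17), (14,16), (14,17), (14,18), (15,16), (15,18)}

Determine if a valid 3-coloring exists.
The clique on vertices [8, 10, 11, 16] has size 4 > 3, so it alone needs 4 colors.

No, G is not 3-colorable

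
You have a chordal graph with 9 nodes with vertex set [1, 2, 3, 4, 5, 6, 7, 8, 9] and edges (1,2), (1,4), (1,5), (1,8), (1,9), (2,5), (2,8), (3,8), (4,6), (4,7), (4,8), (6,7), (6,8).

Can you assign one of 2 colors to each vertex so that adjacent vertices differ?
The clique on vertices [1, 2, 8] has size 3 > 2, so it alone needs 3 colors.

No, G is not 2-colorable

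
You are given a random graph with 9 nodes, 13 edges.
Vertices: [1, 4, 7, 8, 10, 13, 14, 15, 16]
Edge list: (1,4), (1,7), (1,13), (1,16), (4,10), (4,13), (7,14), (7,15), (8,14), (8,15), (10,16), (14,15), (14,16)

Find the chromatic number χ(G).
Clique number ω(G) = 3 (lower bound: χ ≥ ω).
The clique on [1, 4, 13] has size 3, forcing χ ≥ 3, and the coloring below uses 3 colors, so χ(G) = 3.
A valid 3-coloring: color 1: [1, 10, 14]; color 2: [4, 15, 16]; color 3: [7, 8, 13].

χ(G) = 3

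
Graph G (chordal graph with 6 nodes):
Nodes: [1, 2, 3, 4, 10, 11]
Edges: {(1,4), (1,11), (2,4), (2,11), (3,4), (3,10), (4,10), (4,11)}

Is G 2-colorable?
No, G is not 2-colorable

The clique on vertices [1, 4, 11] has size 3 > 2, so it alone needs 3 colors.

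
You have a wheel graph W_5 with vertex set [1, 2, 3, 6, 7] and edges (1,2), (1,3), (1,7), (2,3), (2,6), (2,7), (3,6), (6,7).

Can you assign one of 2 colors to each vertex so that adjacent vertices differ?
The clique on vertices [1, 2, 3] has size 3 > 2, so it alone needs 3 colors.

No, G is not 2-colorable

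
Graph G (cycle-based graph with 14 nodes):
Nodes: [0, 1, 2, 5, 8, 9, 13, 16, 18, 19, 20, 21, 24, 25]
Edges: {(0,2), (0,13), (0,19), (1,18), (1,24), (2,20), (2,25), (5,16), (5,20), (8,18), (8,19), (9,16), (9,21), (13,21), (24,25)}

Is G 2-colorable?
Yes, G is 2-colorable

A valid 2-coloring: color 1: [0, 1, 8, 16, 20, 21, 25]; color 2: [2, 5, 9, 13, 18, 19, 24].
(χ(G) = 2 ≤ 2.)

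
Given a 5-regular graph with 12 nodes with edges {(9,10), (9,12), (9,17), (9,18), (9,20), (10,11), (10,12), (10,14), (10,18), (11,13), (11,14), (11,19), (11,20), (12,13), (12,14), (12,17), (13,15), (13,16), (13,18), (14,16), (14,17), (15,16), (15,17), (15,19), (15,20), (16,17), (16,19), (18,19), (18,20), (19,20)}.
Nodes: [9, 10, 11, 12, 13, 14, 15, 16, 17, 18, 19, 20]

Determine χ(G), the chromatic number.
Clique number ω(G) = 3 (lower bound: χ ≥ ω).
Suppose a proper 3-coloring c exists. The clique [9, 10, 12] takes 3 distinct colors; by symmetry let c(9) = 1, c(10) = 2, c(12) = 3.
- Vertex 14: neighbors [10, 12] already have colors [2, 3] ⇒ c(14) = 1.
- Vertex 11: neighbors [14, 10] already have colors [1, 2] ⇒ c(11) = 3.
- Vertex 18: neighbors [9, 10] already have colors [1, 2] ⇒ c(18) = 3.
- Vertex 17: neighbors [9, 12] already have colors [1, 3] ⇒ c(17) = 2.
- Vertex 16: neighbors [14, 17] already have colors [1, 2] ⇒ c(16) = 3.
- Vertex 15: neighbors [17, 16] already have colors [2, 3] ⇒ c(15) = 1.
- Vertex 19: neighbors [15, 11] already have colors [1, 3] ⇒ c(19) = 2.
- Vertex 20: neighbors [9, 19, 11] already have colors [1, 2, 3] — all 3 colors blocked. Contradiction.
The forced assignments end in a contradiction, so G has no proper 3-coloring (χ ≥ 4).
The coloring below uses 4 colors, so χ(G) = 4.
A valid 4-coloring: color 1: [9, 13, 14, 19]; color 2: [11, 12, 15, 18]; color 3: [10, 17, 20]; color 4: [16].

χ(G) = 4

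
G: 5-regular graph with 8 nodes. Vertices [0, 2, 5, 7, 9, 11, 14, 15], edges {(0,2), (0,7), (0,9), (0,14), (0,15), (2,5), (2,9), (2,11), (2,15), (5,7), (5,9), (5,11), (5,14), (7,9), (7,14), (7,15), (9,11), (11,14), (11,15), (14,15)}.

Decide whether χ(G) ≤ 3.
The clique on vertices [0, 7, 14, 15] has size 4 > 3, so it alone needs 4 colors.

No, G is not 3-colorable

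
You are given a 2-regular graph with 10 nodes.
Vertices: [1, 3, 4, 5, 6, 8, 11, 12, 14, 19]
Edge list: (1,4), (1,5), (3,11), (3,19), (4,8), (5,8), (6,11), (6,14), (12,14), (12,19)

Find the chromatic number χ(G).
Clique number ω(G) = 2 (lower bound: χ ≥ ω).
The graph is bipartite (no odd cycle), so 2 colors suffice: χ(G) = 2.
A valid 2-coloring: color 1: [1, 3, 6, 8, 12]; color 2: [4, 5, 11, 14, 19].

χ(G) = 2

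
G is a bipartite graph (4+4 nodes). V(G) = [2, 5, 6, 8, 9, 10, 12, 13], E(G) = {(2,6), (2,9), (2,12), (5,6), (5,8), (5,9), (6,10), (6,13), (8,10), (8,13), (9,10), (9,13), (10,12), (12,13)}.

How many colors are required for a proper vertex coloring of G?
Clique number ω(G) = 2 (lower bound: χ ≥ ω).
The graph is bipartite (no odd cycle), so 2 colors suffice: χ(G) = 2.
A valid 2-coloring: color 1: [2, 5, 10, 13]; color 2: [6, 8, 9, 12].

χ(G) = 2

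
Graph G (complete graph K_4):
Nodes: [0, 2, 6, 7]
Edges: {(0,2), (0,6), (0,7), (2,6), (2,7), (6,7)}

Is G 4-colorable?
A valid 4-coloring: color 1: [7]; color 2: [2]; color 3: [0]; color 4: [6].
(χ(G) = 4 ≤ 4.)

Yes, G is 4-colorable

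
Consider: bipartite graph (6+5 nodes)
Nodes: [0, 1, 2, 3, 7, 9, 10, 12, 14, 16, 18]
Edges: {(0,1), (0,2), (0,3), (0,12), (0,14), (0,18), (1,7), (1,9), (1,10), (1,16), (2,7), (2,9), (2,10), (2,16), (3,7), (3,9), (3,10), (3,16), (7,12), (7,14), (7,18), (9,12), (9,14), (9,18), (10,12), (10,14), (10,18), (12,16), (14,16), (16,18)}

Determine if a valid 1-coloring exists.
No, G is not 1-colorable

Edge (0,1) forces its endpoints to differ, so 1 color is not enough.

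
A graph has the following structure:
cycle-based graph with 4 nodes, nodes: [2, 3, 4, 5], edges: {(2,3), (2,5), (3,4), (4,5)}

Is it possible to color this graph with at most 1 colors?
No, G is not 1-colorable

Edge (2,3) forces its endpoints to differ, so 1 color is not enough.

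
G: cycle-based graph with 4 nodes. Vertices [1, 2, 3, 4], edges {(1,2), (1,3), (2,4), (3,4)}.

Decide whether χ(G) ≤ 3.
Yes, G is 3-colorable

A valid 3-coloring: color 1: [2, 3]; color 2: [1, 4].
(χ(G) = 2 ≤ 3.)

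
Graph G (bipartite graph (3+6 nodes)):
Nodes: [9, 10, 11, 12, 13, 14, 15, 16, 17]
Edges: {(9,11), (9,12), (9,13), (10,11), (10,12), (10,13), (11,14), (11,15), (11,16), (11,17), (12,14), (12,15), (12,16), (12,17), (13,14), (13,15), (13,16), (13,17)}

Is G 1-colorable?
Edge (9,11) forces its endpoints to differ, so 1 color is not enough.

No, G is not 1-colorable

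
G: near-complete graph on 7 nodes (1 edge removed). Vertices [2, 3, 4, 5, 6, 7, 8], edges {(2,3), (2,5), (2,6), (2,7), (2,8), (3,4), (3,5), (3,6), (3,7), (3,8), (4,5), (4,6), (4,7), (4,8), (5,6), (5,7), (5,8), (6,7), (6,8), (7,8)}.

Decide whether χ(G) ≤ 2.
The clique on vertices [2, 3, 5, 6, 7, 8] has size 6 > 2, so it alone needs 6 colors.

No, G is not 2-colorable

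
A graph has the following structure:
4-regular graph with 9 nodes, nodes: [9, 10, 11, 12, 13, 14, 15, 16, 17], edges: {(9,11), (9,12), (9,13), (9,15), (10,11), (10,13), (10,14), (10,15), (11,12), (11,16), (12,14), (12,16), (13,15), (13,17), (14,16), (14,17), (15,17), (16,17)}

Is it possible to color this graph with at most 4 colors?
A valid 4-coloring: color 1: [12, 15]; color 2: [9, 10, 17]; color 3: [13, 16]; color 4: [11, 14].
(χ(G) = 4 ≤ 4.)

Yes, G is 4-colorable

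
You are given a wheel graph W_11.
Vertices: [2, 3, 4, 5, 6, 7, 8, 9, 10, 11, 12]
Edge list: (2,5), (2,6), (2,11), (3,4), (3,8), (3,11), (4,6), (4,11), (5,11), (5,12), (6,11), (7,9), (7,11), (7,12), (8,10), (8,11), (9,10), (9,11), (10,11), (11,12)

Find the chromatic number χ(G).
Clique number ω(G) = 3 (lower bound: χ ≥ ω).
The clique on [2, 5, 11] has size 3, forcing χ ≥ 3, and the coloring below uses 3 colors, so χ(G) = 3.
A valid 3-coloring: color 1: [11]; color 2: [2, 4, 8, 9, 12]; color 3: [3, 5, 6, 7, 10].

χ(G) = 3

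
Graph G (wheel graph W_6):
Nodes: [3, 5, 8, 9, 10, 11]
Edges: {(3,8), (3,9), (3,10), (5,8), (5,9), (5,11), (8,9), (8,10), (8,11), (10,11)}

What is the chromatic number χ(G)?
Clique number ω(G) = 3 (lower bound: χ ≥ ω).
Odd cycle [3, 9, 5, 11, 10] needs 3 colors (χ ≥ 3).
Vertex 8 is adjacent to every vertex of [3, 5, 9, 10, 11], which already need 3 colors among themselves, so 8 needs a new color (χ ≥ 4).
The coloring below uses 4 colors, so χ(G) = 4.
A valid 4-coloring: color 1: [8]; color 2: [3, 11]; color 3: [9, 10]; color 4: [5].

χ(G) = 4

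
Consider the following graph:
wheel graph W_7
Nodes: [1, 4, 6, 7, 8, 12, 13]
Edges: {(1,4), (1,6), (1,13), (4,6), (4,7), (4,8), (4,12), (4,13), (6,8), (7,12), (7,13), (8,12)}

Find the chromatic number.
Clique number ω(G) = 3 (lower bound: χ ≥ ω).
The clique on [4, 8, 12] has size 3, forcing χ ≥ 3, and the coloring below uses 3 colors, so χ(G) = 3.
A valid 3-coloring: color 1: [4]; color 2: [1, 7, 8]; color 3: [6, 12, 13].

χ(G) = 3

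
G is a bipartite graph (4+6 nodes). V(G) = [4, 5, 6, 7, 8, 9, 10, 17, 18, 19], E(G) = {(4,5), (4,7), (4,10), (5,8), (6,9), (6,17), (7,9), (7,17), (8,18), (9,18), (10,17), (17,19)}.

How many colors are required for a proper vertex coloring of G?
χ(G) = 2

Clique number ω(G) = 2 (lower bound: χ ≥ ω).
The graph is bipartite (no odd cycle), so 2 colors suffice: χ(G) = 2.
A valid 2-coloring: color 1: [4, 8, 9, 17]; color 2: [5, 6, 7, 10, 18, 19].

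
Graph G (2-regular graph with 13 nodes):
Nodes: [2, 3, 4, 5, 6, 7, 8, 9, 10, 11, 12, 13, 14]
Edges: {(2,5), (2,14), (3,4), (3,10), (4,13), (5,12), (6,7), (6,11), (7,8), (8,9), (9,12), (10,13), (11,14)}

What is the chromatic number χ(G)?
Clique number ω(G) = 2 (lower bound: χ ≥ ω).
Odd cycle [8, 9, 12, 5, 2, 14, 11, 6, 7] needs 3 colors (χ ≥ 3).
The coloring below uses 3 colors, so χ(G) = 3.
A valid 3-coloring: color 1: [2, 3, 6, 8, 12, 13]; color 2: [4, 5, 7, 9, 10, 14]; color 3: [11].

χ(G) = 3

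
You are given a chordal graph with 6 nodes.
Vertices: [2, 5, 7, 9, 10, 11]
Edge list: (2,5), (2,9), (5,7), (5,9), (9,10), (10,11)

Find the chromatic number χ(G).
Clique number ω(G) = 3 (lower bound: χ ≥ ω).
The clique on [2, 5, 9] has size 3, forcing χ ≥ 3, and the coloring below uses 3 colors, so χ(G) = 3.
A valid 3-coloring: color 1: [7, 9, 11]; color 2: [5, 10]; color 3: [2].

χ(G) = 3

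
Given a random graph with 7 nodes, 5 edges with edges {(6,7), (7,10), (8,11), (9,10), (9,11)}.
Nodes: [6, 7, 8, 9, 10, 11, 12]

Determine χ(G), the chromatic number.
Clique number ω(G) = 2 (lower bound: χ ≥ ω).
The graph is bipartite (no odd cycle), so 2 colors suffice: χ(G) = 2.
A valid 2-coloring: color 1: [6, 10, 11, 12]; color 2: [7, 8, 9].

χ(G) = 2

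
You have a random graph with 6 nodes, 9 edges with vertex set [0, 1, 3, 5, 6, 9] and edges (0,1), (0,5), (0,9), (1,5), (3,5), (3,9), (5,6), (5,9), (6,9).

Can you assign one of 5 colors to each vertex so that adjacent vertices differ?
A valid 5-coloring: color 1: [5]; color 2: [1, 9]; color 3: [0, 3, 6].
(χ(G) = 3 ≤ 5.)

Yes, G is 5-colorable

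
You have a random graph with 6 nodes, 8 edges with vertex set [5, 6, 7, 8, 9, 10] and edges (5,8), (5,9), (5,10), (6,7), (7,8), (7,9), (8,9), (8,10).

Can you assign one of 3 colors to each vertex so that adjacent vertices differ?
Yes, G is 3-colorable

A valid 3-coloring: color 1: [6, 8]; color 2: [5, 7]; color 3: [9, 10].
(χ(G) = 3 ≤ 3.)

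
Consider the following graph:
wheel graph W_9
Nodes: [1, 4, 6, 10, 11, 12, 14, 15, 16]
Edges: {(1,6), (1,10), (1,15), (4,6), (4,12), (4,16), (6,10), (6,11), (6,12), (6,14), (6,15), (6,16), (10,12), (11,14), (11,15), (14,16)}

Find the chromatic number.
Clique number ω(G) = 3 (lower bound: χ ≥ ω).
The clique on [1, 6, 10] has size 3, forcing χ ≥ 3, and the coloring below uses 3 colors, so χ(G) = 3.
A valid 3-coloring: color 1: [6]; color 2: [4, 10, 14, 15]; color 3: [1, 11, 12, 16].

χ(G) = 3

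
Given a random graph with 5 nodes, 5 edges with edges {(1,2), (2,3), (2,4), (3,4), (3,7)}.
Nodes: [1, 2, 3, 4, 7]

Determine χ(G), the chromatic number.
Clique number ω(G) = 3 (lower bound: χ ≥ ω).
The clique on [2, 3, 4] has size 3, forcing χ ≥ 3, and the coloring below uses 3 colors, so χ(G) = 3.
A valid 3-coloring: color 1: [2, 7]; color 2: [1, 3]; color 3: [4].

χ(G) = 3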